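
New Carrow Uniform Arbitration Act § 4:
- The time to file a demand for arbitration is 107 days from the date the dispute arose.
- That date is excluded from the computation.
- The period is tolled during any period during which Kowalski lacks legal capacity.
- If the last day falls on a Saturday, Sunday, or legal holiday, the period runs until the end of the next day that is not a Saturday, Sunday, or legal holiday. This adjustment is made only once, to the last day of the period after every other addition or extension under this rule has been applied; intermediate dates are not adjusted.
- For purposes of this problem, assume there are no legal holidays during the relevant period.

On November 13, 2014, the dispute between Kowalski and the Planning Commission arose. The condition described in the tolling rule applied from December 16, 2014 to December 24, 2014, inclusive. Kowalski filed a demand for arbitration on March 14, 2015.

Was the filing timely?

No

107 days after November 13, 2014 is February 28, 2015.
From December 16, 2014 through December 24, 2014 inclusive is 9 days; tolling adds 9 days: February 28, 2015 + 9 days = March 9, 2015.
March 9, 2015 is a Monday and not a legal holiday, so no extension applies.
The deadline is March 9, 2015; the filing on March 14, 2015 is after that date.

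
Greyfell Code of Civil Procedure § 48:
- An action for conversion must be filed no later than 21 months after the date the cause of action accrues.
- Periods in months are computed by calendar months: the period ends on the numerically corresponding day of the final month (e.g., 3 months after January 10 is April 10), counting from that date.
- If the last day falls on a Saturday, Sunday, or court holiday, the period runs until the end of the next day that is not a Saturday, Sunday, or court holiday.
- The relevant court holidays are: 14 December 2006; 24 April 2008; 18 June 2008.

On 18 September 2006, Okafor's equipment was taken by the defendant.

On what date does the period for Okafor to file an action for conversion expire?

21 months after 18 September 2006 is June 18, 2008.
June 18, 2008 is a listed holiday. The next qualifying day is June 19, 2008.

June 19, 2008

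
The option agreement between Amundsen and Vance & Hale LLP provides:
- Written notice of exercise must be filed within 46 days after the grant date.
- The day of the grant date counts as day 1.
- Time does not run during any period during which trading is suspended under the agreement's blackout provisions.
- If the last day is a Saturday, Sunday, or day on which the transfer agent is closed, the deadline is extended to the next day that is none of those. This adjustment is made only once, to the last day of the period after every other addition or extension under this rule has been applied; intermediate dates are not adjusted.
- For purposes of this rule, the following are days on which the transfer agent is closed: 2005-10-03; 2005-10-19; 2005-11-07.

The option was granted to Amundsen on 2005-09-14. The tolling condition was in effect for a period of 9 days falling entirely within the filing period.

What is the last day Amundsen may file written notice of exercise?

November 8, 2005

Counting 2005-09-14 as day 1, day 46 is October 29, 2005.
Tolling adds 9 days: October 29, 2005 + 9 days = November 7, 2005.
November 7, 2005 is a listed holiday. The next qualifying day is November 8, 2005.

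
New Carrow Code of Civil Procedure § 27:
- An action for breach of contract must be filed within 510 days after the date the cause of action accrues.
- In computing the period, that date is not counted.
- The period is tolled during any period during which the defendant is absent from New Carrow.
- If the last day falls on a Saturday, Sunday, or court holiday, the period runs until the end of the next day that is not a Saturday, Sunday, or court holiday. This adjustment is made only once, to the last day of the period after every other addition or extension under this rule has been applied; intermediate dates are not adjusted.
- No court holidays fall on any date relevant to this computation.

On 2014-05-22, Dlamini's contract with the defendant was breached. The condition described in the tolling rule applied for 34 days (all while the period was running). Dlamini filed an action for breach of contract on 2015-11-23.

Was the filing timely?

510 days after 2014-05-22 is October 14, 2015.
Tolling adds 34 days: October 14, 2015 + 34 days = November 17, 2015.
November 17, 2015 is a Tuesday and not a court holiday, so no extension applies.
The deadline is November 17, 2015; the filing on November 23, 2015 is after that date.

No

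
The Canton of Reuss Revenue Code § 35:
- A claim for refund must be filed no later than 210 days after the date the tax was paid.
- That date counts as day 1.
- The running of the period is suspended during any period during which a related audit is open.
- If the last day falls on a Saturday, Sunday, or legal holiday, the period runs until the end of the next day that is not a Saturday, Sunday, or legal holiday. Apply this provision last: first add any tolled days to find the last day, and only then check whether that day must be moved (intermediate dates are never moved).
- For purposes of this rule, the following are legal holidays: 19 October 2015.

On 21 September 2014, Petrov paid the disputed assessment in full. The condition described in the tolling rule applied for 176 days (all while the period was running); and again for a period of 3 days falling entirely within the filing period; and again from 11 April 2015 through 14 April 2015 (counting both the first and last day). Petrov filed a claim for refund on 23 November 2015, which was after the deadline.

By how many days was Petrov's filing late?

34 days

Counting 21 September 2014 as day 1, day 210 is April 18, 2015.
Tolling adds 176 days: April 18, 2015 + 176 days = October 11, 2015.
Tolling adds 3 days: October 11, 2015 + 3 days = October 14, 2015.
From April 11, 2015 through April 14, 2015 inclusive is 4 days; tolling adds 4 days: October 14, 2015 + 4 days = October 18, 2015.
October 18, 2015 is Sunday; October 19, 2015 is a listed holiday. The next qualifying day is October 20, 2015.
The deadline is October 20, 2015; from October 20, 2015 to November 23, 2015 is 34 days.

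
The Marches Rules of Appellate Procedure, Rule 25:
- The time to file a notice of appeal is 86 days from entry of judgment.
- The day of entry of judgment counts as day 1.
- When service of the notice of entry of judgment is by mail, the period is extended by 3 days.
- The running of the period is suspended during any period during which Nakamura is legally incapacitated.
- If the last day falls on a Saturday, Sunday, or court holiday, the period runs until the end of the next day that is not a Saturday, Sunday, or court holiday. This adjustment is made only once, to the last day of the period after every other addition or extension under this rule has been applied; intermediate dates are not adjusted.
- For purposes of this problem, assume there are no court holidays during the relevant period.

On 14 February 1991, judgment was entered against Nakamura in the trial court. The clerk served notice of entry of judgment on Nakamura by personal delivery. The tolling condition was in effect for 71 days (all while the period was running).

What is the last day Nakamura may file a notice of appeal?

Counting 14 February 1991 as day 1, day 86 is May 10, 1991.
Service was not by mail, so no mail extension applies.
Tolling adds 71 days: May 10, 1991 + 71 days = July 20, 1991.
July 20, 1991 is Saturday; July 21, 1991 is Sunday. The next qualifying day is July 22, 1991.

July 22, 1991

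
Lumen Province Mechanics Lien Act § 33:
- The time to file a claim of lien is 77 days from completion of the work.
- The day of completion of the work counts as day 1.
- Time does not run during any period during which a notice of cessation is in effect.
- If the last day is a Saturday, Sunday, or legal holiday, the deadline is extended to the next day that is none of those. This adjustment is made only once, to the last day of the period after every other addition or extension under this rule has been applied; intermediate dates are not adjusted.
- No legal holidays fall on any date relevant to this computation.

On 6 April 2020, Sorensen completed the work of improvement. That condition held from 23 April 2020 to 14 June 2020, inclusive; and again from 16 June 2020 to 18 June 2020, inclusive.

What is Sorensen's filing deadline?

Counting 6 April 2020 as day 1, day 77 is June 21, 2020.
From April 23, 2020 through June 14, 2020 inclusive is 53 days; tolling adds 53 days: June 21, 2020 + 53 days = August 13, 2020.
From June 16, 2020 through June 18, 2020 inclusive is 3 days; tolling adds 3 days: August 13, 2020 + 3 days = August 16, 2020.
August 16, 2020 is Sunday. The next qualifying day is August 17, 2020.

August 17, 2020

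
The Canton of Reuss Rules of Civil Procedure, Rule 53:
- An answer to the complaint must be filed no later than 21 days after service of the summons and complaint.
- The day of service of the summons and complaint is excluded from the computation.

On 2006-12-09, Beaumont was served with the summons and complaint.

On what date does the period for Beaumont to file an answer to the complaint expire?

December 30, 2006

21 days after 2006-12-09 is December 30, 2006.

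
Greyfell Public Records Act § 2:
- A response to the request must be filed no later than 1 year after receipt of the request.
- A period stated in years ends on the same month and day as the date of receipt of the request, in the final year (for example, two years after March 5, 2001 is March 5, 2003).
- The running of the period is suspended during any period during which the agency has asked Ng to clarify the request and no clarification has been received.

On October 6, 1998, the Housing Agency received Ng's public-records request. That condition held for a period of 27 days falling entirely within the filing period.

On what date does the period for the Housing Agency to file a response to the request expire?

November 2, 1999

1 year after October 6, 1998 is October 6, 1999.
Tolling adds 27 days: October 6, 1999 + 27 days = November 2, 1999.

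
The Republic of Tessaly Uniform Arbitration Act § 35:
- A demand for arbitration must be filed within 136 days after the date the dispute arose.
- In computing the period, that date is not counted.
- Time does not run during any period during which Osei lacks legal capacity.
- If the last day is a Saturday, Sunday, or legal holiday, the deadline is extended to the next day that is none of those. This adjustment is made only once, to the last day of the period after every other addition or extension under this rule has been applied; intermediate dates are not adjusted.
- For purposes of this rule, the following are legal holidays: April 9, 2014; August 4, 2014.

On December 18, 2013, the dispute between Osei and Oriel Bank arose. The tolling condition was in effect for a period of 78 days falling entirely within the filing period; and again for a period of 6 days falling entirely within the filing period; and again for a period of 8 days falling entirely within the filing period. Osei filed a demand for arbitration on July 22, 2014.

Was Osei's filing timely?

Yes

136 days after December 18, 2013 is May 3, 2014.
Tolling adds 78 days: May 3, 2014 + 78 days = July 20, 2014.
Tolling adds 6 days: July 20, 2014 + 6 days = July 26, 2014.
Tolling adds 8 days: July 26, 2014 + 8 days = August 3, 2014.
August 3, 2014 is Sunday; August 4, 2014 is a listed holiday. The next qualifying day is August 5, 2014.
The deadline is August 5, 2014; the filing on July 22, 2014 is on or before that date.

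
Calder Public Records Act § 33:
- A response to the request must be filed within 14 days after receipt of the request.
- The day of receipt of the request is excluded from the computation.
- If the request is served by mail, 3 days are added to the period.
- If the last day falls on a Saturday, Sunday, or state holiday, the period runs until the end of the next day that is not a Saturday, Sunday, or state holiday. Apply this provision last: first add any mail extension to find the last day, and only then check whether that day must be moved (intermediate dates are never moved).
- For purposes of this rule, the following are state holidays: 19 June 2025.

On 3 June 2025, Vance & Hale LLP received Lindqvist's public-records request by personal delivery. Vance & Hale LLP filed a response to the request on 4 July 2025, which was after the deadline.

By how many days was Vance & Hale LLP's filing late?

17 days

14 days after 3 June 2025 is June 17, 2025.
Service was not by mail, so no mail extension applies.
June 17, 2025 is a Tuesday and not a state holiday, so no extension applies.
The deadline is June 17, 2025; from June 17, 2025 to July 4, 2025 is 17 days.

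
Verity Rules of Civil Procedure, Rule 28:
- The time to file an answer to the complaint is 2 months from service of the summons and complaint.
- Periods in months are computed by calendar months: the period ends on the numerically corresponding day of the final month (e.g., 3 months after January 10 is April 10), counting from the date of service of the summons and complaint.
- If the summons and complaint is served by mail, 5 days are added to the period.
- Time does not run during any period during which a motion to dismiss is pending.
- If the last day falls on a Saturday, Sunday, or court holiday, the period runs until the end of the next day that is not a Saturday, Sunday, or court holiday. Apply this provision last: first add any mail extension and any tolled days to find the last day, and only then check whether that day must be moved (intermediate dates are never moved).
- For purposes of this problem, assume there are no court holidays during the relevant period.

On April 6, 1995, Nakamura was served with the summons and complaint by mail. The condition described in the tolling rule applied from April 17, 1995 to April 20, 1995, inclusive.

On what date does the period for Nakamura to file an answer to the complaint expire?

June 15, 1995

2 months after April 6, 1995 is June 6, 1995.
Service was by mail, adding 5 days: June 6, 1995 + 5 days = June 11, 1995.
From April 17, 1995 through April 20, 1995 inclusive is 4 days; tolling adds 4 days: June 11, 1995 + 4 days = June 15, 1995.
June 15, 1995 is a Thursday and not a court holiday, so no extension applies.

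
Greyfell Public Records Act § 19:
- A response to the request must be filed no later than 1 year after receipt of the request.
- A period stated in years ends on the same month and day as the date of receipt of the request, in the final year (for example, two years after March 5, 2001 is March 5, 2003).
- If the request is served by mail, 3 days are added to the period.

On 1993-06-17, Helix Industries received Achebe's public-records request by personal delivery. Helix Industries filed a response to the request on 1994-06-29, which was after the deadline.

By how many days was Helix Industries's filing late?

12 days

1 year after 1993-06-17 is June 17, 1994.
Service was not by mail, so no mail extension applies.
The deadline is June 17, 1994; from June 17, 1994 to June 29, 1994 is 12 days.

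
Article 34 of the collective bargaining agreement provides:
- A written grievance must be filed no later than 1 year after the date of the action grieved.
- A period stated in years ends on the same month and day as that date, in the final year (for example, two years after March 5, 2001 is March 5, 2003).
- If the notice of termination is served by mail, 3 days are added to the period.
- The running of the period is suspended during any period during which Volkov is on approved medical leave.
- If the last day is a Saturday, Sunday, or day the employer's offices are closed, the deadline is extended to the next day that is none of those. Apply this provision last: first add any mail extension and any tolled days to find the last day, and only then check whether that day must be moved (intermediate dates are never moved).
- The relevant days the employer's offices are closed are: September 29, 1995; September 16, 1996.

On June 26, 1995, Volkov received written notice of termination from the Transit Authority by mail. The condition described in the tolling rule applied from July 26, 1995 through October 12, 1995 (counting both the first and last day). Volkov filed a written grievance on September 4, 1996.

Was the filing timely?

Yes

1 year after June 26, 1995 is June 26, 1996.
Service was by mail, adding 3 days: June 26, 1996 + 3 days = June 29, 1996.
From July 26, 1995 through October 12, 1995 inclusive is 79 days; tolling adds 79 days: June 29, 1996 + 79 days = September 16, 1996.
September 16, 1996 is a listed holiday. The next qualifying day is September 17, 1996.
The deadline is September 17, 1996; the filing on September 4, 1996 is on or before that date.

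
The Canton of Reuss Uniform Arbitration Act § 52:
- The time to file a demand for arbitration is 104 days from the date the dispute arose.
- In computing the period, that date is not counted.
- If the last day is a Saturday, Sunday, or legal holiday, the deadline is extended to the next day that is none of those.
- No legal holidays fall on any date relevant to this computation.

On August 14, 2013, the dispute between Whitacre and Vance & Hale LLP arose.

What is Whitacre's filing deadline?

November 26, 2013

104 days after August 14, 2013 is November 26, 2013.
November 26, 2013 is a Tuesday and not a legal holiday, so no extension applies.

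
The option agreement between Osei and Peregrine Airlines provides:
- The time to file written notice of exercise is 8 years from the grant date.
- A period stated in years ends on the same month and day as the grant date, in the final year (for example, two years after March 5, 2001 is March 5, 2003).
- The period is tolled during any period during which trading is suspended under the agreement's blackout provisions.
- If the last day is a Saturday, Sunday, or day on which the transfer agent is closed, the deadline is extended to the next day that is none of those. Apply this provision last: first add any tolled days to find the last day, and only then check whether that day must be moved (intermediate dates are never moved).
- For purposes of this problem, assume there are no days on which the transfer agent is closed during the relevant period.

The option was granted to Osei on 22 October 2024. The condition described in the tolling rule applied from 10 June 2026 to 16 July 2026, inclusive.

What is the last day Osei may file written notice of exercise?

November 29, 2032

8 years after 22 October 2024 is October 22, 2032.
From June 10, 2026 through July 16, 2026 inclusive is 37 days; tolling adds 37 days: October 22, 2032 + 37 days = November 28, 2032.
November 28, 2032 is Sunday. The next qualifying day is November 29, 2032.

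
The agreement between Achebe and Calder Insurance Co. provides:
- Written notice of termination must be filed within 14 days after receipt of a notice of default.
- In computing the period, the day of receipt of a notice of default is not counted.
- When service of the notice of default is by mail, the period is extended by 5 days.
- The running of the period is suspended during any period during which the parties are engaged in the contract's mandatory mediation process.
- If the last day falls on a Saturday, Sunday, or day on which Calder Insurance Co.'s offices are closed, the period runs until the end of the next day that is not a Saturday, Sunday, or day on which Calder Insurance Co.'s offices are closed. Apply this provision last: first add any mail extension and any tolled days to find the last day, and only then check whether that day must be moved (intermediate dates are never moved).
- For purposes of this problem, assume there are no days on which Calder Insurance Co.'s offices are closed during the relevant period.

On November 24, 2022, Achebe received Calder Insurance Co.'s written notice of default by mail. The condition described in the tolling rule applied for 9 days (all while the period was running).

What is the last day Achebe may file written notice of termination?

14 days after November 24, 2022 is December 8, 2022.
Service was by mail, adding 5 days: December 8, 2022 + 5 days = December 13, 2022.
Tolling adds 9 days: December 13, 2022 + 9 days = December 22, 2022.
December 22, 2022 is a Thursday and not a day on which Calder Insurance Co.'s offices are closed, so no extension applies.

December 22, 2022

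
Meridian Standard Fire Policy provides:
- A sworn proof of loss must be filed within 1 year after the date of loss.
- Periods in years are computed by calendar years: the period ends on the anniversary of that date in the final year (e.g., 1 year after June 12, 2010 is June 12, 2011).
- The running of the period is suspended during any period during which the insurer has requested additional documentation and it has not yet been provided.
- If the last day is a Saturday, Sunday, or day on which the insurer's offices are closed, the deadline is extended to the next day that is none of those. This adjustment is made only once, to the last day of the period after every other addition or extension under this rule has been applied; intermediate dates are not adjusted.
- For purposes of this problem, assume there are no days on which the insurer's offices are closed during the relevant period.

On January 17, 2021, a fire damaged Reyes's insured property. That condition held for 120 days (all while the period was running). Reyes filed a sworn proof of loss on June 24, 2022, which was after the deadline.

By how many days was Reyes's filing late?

38 days

1 year after January 17, 2021 is January 17, 2022.
Tolling adds 120 days: January 17, 2022 + 120 days = May 17, 2022.
May 17, 2022 is a Tuesday and not a day on which the insurer's offices are closed, so no extension applies.
The deadline is May 17, 2022; from May 17, 2022 to June 24, 2022 is 38 days.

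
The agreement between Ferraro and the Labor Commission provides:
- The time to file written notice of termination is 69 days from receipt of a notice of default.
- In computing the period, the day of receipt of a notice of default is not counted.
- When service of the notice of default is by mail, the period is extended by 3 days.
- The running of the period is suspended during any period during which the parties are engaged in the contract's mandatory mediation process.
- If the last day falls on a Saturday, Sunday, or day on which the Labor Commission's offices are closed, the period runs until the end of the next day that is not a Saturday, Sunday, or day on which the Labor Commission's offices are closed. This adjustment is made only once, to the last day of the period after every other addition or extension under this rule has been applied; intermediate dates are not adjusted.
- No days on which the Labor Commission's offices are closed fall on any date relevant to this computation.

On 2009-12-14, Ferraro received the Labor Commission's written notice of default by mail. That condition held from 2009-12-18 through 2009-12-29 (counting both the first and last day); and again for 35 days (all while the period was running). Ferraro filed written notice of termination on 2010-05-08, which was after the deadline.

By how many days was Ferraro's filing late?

26 days

69 days after 2009-12-14 is February 21, 2010.
Service was by mail, adding 3 days: February 21, 2010 + 3 days = February 24, 2010.
From December 18, 2009 through December 29, 2009 inclusive is 12 days; tolling adds 12 days: February 24, 2010 + 12 days = March 8, 2010.
Tolling adds 35 days: March 8, 2010 + 35 days = April 12, 2010.
April 12, 2010 is a Monday and not a day on which the Labor Commission's offices are closed, so no extension applies.
The deadline is April 12, 2010; from April 12, 2010 to May 8, 2010 is 26 days.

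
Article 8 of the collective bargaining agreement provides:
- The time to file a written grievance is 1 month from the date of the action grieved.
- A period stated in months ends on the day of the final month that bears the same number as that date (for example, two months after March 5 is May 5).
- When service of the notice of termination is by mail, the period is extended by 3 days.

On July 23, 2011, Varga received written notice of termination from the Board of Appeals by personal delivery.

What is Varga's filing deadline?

1 month after July 23, 2011 is August 23, 2011.
Service was not by mail, so no mail extension applies.

August 23, 2011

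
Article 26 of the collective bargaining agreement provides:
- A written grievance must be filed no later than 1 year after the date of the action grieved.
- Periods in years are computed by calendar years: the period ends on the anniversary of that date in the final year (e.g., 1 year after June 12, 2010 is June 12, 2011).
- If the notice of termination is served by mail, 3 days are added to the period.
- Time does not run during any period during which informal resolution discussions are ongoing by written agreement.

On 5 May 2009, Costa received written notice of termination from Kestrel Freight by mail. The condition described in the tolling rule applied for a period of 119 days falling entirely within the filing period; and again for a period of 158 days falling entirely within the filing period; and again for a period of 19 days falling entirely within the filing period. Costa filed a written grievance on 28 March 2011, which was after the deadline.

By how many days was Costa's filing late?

1 year after 5 May 2009 is May 5, 2010.
Service was by mail, adding 3 days: May 5, 2010 + 3 days = May 8, 2010.
Tolling adds 119 days: May 8, 2010 + 119 days = September 4, 2010.
Tolling adds 158 days: September 4, 2010 + 158 days = February 9, 2011.
Tolling adds 19 days: February 9, 2011 + 19 days = February 28, 2011.
The deadline is February 28, 2011; from February 28, 2011 to March 28, 2011 is 28 days.

28 days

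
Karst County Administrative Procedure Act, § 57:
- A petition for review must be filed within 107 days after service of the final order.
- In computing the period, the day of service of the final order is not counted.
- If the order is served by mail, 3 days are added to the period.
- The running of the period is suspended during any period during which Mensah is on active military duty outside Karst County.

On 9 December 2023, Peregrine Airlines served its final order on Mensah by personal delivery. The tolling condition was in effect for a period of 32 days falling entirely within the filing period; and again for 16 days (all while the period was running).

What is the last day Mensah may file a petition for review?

May 12, 2024

107 days after 9 December 2023 is March 25, 2024.
Service was not by mail, so no mail extension applies.
Tolling adds 32 days: March 25, 2024 + 32 days = April 26, 2024.
Tolling adds 16 days: April 26, 2024 + 16 days = May 12, 2024.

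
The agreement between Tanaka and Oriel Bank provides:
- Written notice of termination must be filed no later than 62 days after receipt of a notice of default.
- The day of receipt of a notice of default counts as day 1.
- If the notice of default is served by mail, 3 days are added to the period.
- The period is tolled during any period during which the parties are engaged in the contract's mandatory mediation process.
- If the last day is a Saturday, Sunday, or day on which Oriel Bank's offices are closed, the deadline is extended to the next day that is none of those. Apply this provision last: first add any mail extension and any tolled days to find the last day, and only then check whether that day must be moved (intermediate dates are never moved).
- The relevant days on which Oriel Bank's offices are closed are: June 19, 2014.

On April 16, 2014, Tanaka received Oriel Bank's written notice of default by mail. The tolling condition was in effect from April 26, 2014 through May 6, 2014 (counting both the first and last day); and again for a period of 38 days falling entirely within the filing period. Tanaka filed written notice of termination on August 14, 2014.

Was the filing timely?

Counting April 16, 2014 as day 1, day 62 is June 16, 2014.
Service was by mail, adding 3 days: June 16, 2014 + 3 days = June 19, 2014.
From April 26, 2014 through May 6, 2014 inclusive is 11 days; tolling adds 11 days: June 19, 2014 + 11 days = June 30, 2014.
Tolling adds 38 days: June 30, 2014 + 38 days = August 7, 2014.
August 7, 2014 is a Thursday and not a day on which Oriel Bank's offices are closed, so no extension applies.
The deadline is August 7, 2014; the filing on August 14, 2014 is after that date.

No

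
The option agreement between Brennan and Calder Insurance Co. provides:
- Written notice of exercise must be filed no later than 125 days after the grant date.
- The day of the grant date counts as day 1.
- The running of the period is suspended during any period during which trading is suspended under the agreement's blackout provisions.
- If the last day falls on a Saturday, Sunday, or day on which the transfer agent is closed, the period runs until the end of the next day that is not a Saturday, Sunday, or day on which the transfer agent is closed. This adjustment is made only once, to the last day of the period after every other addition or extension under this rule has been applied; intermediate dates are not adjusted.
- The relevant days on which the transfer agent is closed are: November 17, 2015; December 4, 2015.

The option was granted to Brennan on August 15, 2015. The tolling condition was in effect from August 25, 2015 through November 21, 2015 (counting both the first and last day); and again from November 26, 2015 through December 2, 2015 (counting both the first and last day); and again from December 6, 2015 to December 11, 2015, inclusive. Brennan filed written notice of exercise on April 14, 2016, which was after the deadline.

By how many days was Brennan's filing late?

17 days

Counting August 15, 2015 as day 1, day 125 is December 17, 2015.
From August 25, 2015 through November 21, 2015 inclusive is 89 days; tolling adds 89 days: December 17, 2015 + 89 days = March 15, 2016.
From November 26, 2015 through December 2, 2015 inclusive is 7 days; tolling adds 7 days: March 15, 2016 + 7 days = March 22, 2016.
From December 6, 2015 through December 11, 2015 inclusive is 6 days; tolling adds 6 days: March 22, 2016 + 6 days = March 28, 2016.
March 28, 2016 is a Monday and not a day on which the transfer agent is closed, so no extension applies.
The deadline is March 28, 2016; from March 28, 2016 to April 14, 2016 is 17 days.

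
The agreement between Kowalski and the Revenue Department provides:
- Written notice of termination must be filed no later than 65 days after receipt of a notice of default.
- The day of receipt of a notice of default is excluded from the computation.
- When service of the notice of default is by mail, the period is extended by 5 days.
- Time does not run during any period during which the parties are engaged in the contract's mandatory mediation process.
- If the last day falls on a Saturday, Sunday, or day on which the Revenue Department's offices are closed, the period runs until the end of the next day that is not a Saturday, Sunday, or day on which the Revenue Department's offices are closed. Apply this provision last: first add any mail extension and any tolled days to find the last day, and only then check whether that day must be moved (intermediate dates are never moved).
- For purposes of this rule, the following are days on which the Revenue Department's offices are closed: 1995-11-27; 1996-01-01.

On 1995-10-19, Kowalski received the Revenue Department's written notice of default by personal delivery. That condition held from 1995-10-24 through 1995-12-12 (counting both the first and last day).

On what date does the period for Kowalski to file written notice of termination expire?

February 12, 1996

65 days after 1995-10-19 is December 23, 1995.
Service was not by mail, so no mail extension applies.
From October 24, 1995 through December 12, 1995 inclusive is 50 days; tolling adds 50 days: December 23, 1995 + 50 days = February 11, 1996.
February 11, 1996 is Sunday. The next qualifying day is February 12, 1996.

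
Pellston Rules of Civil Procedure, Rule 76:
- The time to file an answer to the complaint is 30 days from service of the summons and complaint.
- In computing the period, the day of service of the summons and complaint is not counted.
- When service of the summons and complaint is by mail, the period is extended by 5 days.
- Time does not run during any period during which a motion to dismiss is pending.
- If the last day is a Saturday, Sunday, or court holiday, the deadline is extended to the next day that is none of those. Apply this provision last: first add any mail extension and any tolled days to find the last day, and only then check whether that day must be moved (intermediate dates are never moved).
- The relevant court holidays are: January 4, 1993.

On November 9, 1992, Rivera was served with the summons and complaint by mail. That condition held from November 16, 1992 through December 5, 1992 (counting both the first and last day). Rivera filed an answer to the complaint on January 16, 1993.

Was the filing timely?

30 days after November 9, 1992 is December 9, 1992.
Service was by mail, adding 5 days: December 9, 1992 + 5 days = December 14, 1992.
From November 16, 1992 through December 5, 1992 inclusive is 20 days; tolling adds 20 days: December 14, 1992 + 20 days = January 3, 1993.
January 3, 1993 is Sunday; January 4, 1993 is a listed holiday. The next qualifying day is January 5, 1993.
The deadline is January 5, 1993; the filing on January 16, 1993 is after that date.

No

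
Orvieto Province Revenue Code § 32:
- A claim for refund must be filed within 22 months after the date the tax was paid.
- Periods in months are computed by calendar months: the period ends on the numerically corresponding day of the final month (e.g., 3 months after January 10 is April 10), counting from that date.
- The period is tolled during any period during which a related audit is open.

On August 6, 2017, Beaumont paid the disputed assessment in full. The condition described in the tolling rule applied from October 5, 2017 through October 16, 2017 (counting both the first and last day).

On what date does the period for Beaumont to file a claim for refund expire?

June 18, 2019

22 months after August 6, 2017 is June 6, 2019.
From October 5, 2017 through October 16, 2017 inclusive is 12 days; tolling adds 12 days: June 6, 2019 + 12 days = June 18, 2019.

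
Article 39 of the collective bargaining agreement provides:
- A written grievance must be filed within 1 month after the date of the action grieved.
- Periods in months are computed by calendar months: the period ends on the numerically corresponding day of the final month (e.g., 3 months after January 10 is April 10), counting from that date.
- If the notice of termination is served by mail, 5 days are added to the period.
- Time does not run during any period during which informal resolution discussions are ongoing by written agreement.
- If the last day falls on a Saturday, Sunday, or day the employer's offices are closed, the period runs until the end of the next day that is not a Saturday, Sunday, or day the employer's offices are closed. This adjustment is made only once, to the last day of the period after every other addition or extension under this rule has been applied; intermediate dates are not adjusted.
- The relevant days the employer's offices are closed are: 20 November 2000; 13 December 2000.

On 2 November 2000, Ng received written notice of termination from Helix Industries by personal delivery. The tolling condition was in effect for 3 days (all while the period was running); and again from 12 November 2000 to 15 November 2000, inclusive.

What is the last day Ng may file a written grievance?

1 month after 2 November 2000 is December 2, 2000.
Service was not by mail, so no mail extension applies.
Tolling adds 3 days: December 2, 2000 + 3 days = December 5, 2000.
From November 12, 2000 through November 15, 2000 inclusive is 4 days; tolling adds 4 days: December 5, 2000 + 4 days = December 9, 2000.
December 9, 2000 is Saturday; December 10, 2000 is Sunday. The next qualifying day is December 11, 2000.

December 11, 2000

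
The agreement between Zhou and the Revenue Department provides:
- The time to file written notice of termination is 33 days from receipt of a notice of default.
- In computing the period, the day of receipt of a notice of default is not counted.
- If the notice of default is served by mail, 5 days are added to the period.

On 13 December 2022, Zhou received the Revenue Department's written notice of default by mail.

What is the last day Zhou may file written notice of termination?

33 days after 13 December 2022 is January 15, 2023.
Service was by mail, adding 5 days: January 15, 2023 + 5 days = January 20, 2023.

January 20, 2023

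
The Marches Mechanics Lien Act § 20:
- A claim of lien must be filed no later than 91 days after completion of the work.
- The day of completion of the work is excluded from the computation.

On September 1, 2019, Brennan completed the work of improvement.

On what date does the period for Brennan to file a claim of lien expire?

December 1, 2019

91 days after September 1, 2019 is December 1, 2019.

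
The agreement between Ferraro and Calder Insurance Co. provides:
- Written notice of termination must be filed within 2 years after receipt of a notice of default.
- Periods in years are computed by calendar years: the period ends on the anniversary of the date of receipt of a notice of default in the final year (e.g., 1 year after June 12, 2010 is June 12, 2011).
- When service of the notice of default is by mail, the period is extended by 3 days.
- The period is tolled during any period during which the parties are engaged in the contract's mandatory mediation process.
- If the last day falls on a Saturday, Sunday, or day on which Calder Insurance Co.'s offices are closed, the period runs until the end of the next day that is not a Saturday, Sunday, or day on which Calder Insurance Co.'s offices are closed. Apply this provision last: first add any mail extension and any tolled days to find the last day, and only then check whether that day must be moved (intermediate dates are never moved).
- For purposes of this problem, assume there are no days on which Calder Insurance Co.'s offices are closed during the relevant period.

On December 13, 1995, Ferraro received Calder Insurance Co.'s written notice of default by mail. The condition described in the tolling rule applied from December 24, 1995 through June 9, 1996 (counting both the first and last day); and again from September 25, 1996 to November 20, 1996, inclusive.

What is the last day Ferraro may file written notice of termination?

2 years after December 13, 1995 is December 13, 1997.
Service was by mail, adding 3 days: December 13, 1997 + 3 days = December 16, 1997.
From December 24, 1995 through June 9, 1996 inclusive is 169 days; tolling adds 169 days: December 16, 1997 + 169 days = June 3, 1998.
From September 25, 1996 through November 20, 1996 inclusive is 57 days; tolling adds 57 days: June 3, 1998 + 57 days = July 30, 1998.
July 30, 1998 is a Thursday and not a day on which Calder Insurance Co.'s offices are closed, so no extension applies.

July 30, 1998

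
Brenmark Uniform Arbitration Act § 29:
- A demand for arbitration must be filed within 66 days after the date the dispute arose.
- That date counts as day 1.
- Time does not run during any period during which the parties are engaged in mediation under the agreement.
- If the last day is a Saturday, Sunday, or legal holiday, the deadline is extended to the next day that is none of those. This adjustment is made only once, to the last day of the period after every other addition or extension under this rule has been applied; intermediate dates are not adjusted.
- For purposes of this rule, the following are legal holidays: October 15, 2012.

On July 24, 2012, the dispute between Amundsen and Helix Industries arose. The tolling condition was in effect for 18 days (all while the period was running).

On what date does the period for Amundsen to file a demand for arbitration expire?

Counting July 24, 2012 as day 1, day 66 is September 27, 2012.
Tolling adds 18 days: September 27, 2012 + 18 days = October 15, 2012.
October 15, 2012 is a listed holiday. The next qualifying day is October 16, 2012.

October 16, 2012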